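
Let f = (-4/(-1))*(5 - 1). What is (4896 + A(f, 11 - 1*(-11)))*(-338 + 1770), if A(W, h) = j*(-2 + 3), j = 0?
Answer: 7011072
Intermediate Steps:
f = 16 (f = -4*(-1)*4 = 4*4 = 16)
A(W, h) = 0 (A(W, h) = 0*(-2 + 3) = 0*1 = 0)
(4896 + A(f, 11 - 1*(-11)))*(-338 + 1770) = (4896 + 0)*(-338 + 1770) = 4896*1432 = 7011072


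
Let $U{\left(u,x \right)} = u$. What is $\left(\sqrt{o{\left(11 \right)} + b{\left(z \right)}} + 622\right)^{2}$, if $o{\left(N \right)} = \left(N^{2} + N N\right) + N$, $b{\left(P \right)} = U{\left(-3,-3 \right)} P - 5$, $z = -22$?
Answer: $\left(622 + \sqrt{314}\right)^{2} \approx 4.0924 \cdot 10^{5}$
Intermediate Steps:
$b{\left(P \right)} = -5 - 3 P$ ($b{\left(P \right)} = - 3 P - 5 = -5 - 3 P$)
$o{\left(N \right)} = N + 2 N^{2}$ ($o{\left(N \right)} = \left(N^{2} + N^{2}\right) + N = 2 N^{2} + N = N + 2 N^{2}$)
$\left(\sqrt{o{\left(11 \right)} + b{\left(z \right)}} + 622\right)^{2} = \left(\sqrt{11 \left(1 + 2 \cdot 11\right) - -61} + 622\right)^{2} = \left(\sqrt{11 \left(1 + 22\right) + \left(-5 + 66\right)} + 622\right)^{2} = \left(\sqrt{11 \cdot 23 + 61} + 622\right)^{2} = \left(\sqrt{253 + 61} + 622\right)^{2} = \left(\sqrt{314} + 622\right)^{2} = \left(622 + \sqrt{314}\right)^{2}$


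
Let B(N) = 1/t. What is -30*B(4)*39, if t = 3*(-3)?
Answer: 130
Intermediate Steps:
t = -9
B(N) = -⅑ (B(N) = 1/(-9) = -⅑)
-30*B(4)*39 = -30*(-⅑)*39 = (10/3)*39 = 130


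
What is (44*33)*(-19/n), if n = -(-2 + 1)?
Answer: -27588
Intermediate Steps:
n = 1 (n = -1*(-1) = 1)
(44*33)*(-19/n) = (44*33)*(-19/1) = 1452*(-19*1) = 1452*(-19) = -27588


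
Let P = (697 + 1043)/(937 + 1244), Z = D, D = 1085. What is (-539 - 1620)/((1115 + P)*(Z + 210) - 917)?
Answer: -1569593/1049817916 ≈ -0.0014951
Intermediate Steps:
Z = 1085
P = 580/727 (P = 1740/2181 = 1740*(1/2181) = 580/727 ≈ 0.79780)
(-539 - 1620)/((1115 + P)*(Z + 210) - 917) = (-539 - 1620)/((1115 + 580/727)*(1085 + 210) - 917) = -2159/((811185/727)*1295 - 917) = -2159/(1050484575/727 - 917) = -2159/1049817916/727 = -2159*727/1049817916 = -1569593/1049817916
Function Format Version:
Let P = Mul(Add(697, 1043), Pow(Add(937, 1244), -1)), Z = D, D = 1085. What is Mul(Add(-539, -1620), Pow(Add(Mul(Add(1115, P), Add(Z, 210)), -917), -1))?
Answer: Rational(-1569593, 1049817916) ≈ -0.0014951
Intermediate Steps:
Z = 1085
P = Rational(580, 727) (P = Mul(1740, Pow(2181, -1)) = Mul(1740, Rational(1, 2181)) = Rational(580, 727) ≈ 0.79780)
Mul(Add(-539, -1620), Pow(Add(Mul(Add(1115, P), Add(Z, 210)), -917), -1)) = Mul(Add(-539, -1620), Pow(Add(Mul(Add(1115, Rational(580, 727)), Add(1085, 210)), -917), -1)) = Mul(-2159, Pow(Add(Mul(Rational(811185, 727), 1295), -917), -1)) = Mul(-2159, Pow(Add(Rational(1050484575, 727), -917), -1)) = Mul(-2159, Pow(Rational(1049817916, 727), -1)) = Mul(-2159, Rational(727, 1049817916)) = Rational(-1569593, 1049817916)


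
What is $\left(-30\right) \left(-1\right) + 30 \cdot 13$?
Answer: $420$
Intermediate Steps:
$\left(-30\right) \left(-1\right) + 30 \cdot 13 = 30 + 390 = 420$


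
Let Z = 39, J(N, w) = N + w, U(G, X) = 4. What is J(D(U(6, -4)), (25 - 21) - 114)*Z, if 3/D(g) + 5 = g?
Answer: -4407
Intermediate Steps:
D(g) = 3/(-5 + g)
J(D(U(6, -4)), (25 - 21) - 114)*Z = (3/(-5 + 4) + ((25 - 21) - 114))*39 = (3/(-1) + (4 - 114))*39 = (3*(-1) - 110)*39 = (-3 - 110)*39 = -113*39 = -4407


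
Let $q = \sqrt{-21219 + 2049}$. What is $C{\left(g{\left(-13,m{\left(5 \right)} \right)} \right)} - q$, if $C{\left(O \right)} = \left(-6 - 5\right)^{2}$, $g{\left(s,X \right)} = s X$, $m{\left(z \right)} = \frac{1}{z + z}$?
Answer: $121 - 3 i \sqrt{2130} \approx 121.0 - 138.46 i$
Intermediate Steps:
$m{\left(z \right)} = \frac{1}{2 z}$
$g{\left(s,X \right)} = X s$
$C{\left(O \right)} = 121$ ($C{\left(O \right)} = \left(-11\right)^{2} = 121$)
$q = 3 i \sqrt{2130}$ ($q = \sqrt{-19170} = 3 i \sqrt{2130} \approx 138.46 i$)
$C{\left(g{\left(-13,m{\left(5 \right)} \right)} \right)} - q = 121 - 3 i \sqrt{2130}$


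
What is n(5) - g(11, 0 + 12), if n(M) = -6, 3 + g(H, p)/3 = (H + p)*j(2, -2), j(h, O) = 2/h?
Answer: -66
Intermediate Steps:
g(H, p) = -9 + 3*H + 3*p (g(H, p) = -9 + 3*((H + p)*(2/2)) = -9 + 3*((H + p)*(2*(½))) = -9 + 3*((H + p)*1) = -9 + 3*(H + p) = -9 + (3*H + 3*p) = -9 + 3*H + 3*p)
n(5) - g(11, 0 + 12) = -6 - (-9 + 3*11 + 3*(0 + 12)) = -6 - (-9 + 33 + 3*12) = -6 - (-9 + 33 + 36) = -6 - 1*60 = -6 - 60 = -66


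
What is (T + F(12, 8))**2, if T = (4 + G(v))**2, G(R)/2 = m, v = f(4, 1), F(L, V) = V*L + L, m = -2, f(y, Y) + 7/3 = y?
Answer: 11664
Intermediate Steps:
f(y, Y) = -7/3 + y
F(L, V) = L + L*V (F(L, V) = L*V + L = L + L*V)
v = 5/3 (v = -7/3 + 4 = 5/3 ≈ 1.6667)
G(R) = -4 (G(R) = 2*(-2) = -4)
T = 0 (T = (4 - 4)**2 = 0**2 = 0)
(T + F(12, 8))**2 = (0 + 12*(1 + 8))**2 = (0 + 12*9)**2 = (0 + 108)**2 = 108**2 = 11664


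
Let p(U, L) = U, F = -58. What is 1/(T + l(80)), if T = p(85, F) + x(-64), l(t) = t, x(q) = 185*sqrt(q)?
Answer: 33/443525 - 296*I/443525 ≈ 7.4404e-5 - 0.00066738*I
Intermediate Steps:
T = 85 + 1480*I (T = 85 + 185*sqrt(-64) = 85 + 185*(8*I) = 85 + 1480*I ≈ 85.0 + 1480.0*I)
1/(T + l(80)) = 1/((85 + 1480*I) + 80) = 1/(165 + 1480*I) = (165 - 1480*I)/2217625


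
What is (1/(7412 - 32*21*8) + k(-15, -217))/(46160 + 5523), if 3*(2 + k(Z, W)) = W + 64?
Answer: -107907/105226588 ≈ -0.0010255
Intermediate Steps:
k(Z, W) = 58/3 + W/3 (k(Z, W) = -2 + (W + 64)/3 = -2 + (64 + W)/3 = -2 + (64/3 + W/3) = 58/3 + W/3)
(1/(7412 - 32*21*8) + k(-15, -217))/(46160 + 5523) = (1/(7412 - 32*21*8) + (58/3 + (1/3)*(-217)))/(46160 + 5523) = (1/(7412 - 672*8) + (58/3 - 217/3))/51683 = (1/(7412 - 5376) - 53)*(1/51683) = (1/2036 - 53)*(1/51683) = -107907/2036*1/51683 = -107907/105226588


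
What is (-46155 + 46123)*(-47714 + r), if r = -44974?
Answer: 2966016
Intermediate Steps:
(-46155 + 46123)*(-47714 + r) = (-46155 + 46123)*(-47714 - 44974) = -32*(-92688) = 2966016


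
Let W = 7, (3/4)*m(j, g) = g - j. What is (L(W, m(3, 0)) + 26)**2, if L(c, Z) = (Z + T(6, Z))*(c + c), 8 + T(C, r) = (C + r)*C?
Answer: 676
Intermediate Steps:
m(j, g) = -4*j/3 + 4*g/3 (m(j, g) = 4*(g - j)/3 = -4*j/3 + 4*g/3)
T(C, r) = -8 + C*(C + r) (T(C, r) = -8 + (C + r)*C = -8 + C*(C + r))
L(c, Z) = 2*c*(28 + 7*Z) (L(c, Z) = (Z + (-8 + 6**2 + 6*Z))*(c + c) = (Z + (-8 + 36 + 6*Z))*(2*c) = (Z + (28 + 6*Z))*(2*c) = (28 + 7*Z)*(2*c) = 2*c*(28 + 7*Z))
(L(W, m(3, 0)) + 26)**2 = (14*7*(4 + (-4/3*3 + (4/3)*0)) + 26)**2 = (14*7*(4 + (-4 + 0)) + 26)**2 = (14*7*(4 - 4) + 26)**2 = (14*7*0 + 26)**2 = (0 + 26)**2 = 26**2 = 676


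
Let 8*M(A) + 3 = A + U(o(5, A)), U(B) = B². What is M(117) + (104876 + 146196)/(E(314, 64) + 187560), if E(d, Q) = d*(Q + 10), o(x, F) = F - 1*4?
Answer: 679423361/421592 ≈ 1611.6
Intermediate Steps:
o(x, F) = -4 + F (o(x, F) = F - 4 = -4 + F)
E(d, Q) = d*(10 + Q)
M(A) = -3/8 + A/8 + (-4 + A)²/8 (M(A) = -3/8 + (A + (-4 + A)²)/8 = -3/8 + (A/8 + (-4 + A)²/8) = -3/8 + A/8 + (-4 + A)²/8)
M(117) + (104876 + 146196)/(E(314, 64) + 187560) = (-3/8 + (⅛)*117 + (-4 + 117)²/8) + (104876 + 146196)/(314*(10 + 64) + 187560) = (-3/8 + 117/8 + (⅛)*113²) + 251072/(314*74 + 187560) = (-3/8 + 117/8 + (⅛)*12769) + 251072/(23236 + 187560) = (-3/8 + 117/8 + 12769/8) + 251072/210796 = 12883/8 + 251072*(1/210796) = 12883/8 + 62768/52699 = 679423361/421592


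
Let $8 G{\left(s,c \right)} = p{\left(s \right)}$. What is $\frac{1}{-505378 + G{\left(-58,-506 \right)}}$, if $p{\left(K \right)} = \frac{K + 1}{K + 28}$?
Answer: $- \frac{80}{40430221} \approx -1.9787 \cdot 10^{-6}$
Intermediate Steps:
$p{\left(K \right)} = \frac{1 + K}{28 + K}$
$G{\left(s,c \right)} = \frac{1 + s}{8 \left(28 + s\right)}$ ($G{\left(s,c \right)} = \frac{\frac{1}{28 + s} \left(1 + s\right)}{8} = \frac{1 + s}{8 \left(28 + s\right)}$)
$\frac{1}{-505378 + G{\left(-58,-506 \right)}} = \frac{1}{-505378 + \frac{1 - 58}{8 \left(28 - 58\right)}} = \frac{1}{-505378 + \frac{1}{8} \frac{1}{-30} \left(-57\right)} = \frac{1}{-505378 + \frac{1}{8} \left(- \frac{1}{30}\right) \left(-57\right)} = \frac{1}{-505378 + \frac{19}{80}} = \frac{1}{- \frac{40430221}{80}} = - \frac{80}{40430221}$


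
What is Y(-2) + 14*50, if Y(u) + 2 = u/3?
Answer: 2092/3 ≈ 697.33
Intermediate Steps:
Y(u) = -2 + u/3
Y(-2) + 14*50 = (-2 + (⅓)*(-2)) + 14*50 = (-2 - ⅔) + 700 = -8/3 + 700 = 2092/3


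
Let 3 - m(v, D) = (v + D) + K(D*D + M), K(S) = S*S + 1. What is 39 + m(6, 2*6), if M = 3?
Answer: -21586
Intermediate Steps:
K(S) = 1 + S**2 (K(S) = S**2 + 1 = 1 + S**2)
m(v, D) = 2 - D - v - (3 + D**2)**2 (m(v, D) = 3 - ((v + D) + (1 + (D*D + 3)**2)) = 3 - ((D + v) + (1 + (D**2 + 3)**2)) = 3 - ((D + v) + (1 + (3 + D**2)**2)) = 3 - (1 + D + v + (3 + D**2)**2) = 3 + (-1 - D - v - (3 + D**2)**2) = 2 - D - v - (3 + D**2)**2)
39 + m(6, 2*6) = 39 + (2 - 2*6 - 1*6 - (3 + (2*6)**2)**2) = 39 + (2 - 1*12 - 6 - (3 + 12**2)**2) = 39 + (2 - 12 - 6 - (3 + 144)**2) = 39 + (2 - 12 - 6 - 1*147**2) = 39 + (2 - 12 - 6 - 1*21609) = 39 + (2 - 12 - 6 - 21609) = 39 - 21625 = -21586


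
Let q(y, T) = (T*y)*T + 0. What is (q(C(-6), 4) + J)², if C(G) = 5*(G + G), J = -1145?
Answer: 4431025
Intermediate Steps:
C(G) = 10*G (C(G) = 5*(2*G) = 10*G)
q(y, T) = y*T² (q(y, T) = y*T² + 0 = y*T²)
(q(C(-6), 4) + J)² = ((10*(-6))*4² - 1145)² = (-60*16 - 1145)² = (-960 - 1145)² = (-2105)² = 4431025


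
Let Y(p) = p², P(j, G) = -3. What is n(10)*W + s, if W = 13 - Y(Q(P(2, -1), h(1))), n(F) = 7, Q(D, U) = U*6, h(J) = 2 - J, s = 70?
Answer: -91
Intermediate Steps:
Q(D, U) = 6*U
W = -23 (W = 13 - (6*(2 - 1*1))² = 13 - (6*(2 - 1))² = 13 - (6*1)² = 13 - 1*6² = 13 - 1*36 = 13 - 36 = -23)
n(10)*W + s = 7*(-23) + 70 = -161 + 70 = -91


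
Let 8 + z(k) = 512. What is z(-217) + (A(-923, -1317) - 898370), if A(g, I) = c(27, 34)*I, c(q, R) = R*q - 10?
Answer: -2093702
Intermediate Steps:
z(k) = 504 (z(k) = -8 + 512 = 504)
c(q, R) = -10 + R*q
A(g, I) = 908*I (A(g, I) = (-10 + 34*27)*I = (-10 + 918)*I = 908*I)
z(-217) + (A(-923, -1317) - 898370) = 504 + (908*(-1317) - 898370) = 504 + (-1195836 - 898370) = 504 - 2094206 = -2093702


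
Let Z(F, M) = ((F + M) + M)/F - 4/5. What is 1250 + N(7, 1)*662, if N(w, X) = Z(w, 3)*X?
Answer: 68244/35 ≈ 1949.8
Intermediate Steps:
Z(F, M) = -⅘ + (F + 2*M)/F (Z(F, M) = (F + 2*M)/F - 4*⅕ = (F + 2*M)/F - ⅘ = -⅘ + (F + 2*M)/F)
N(w, X) = X*(30 + w)/(5*w) (N(w, X) = ((w + 10*3)/(5*w))*X = ((w + 30)/(5*w))*X = ((30 + w)/(5*w))*X = X*(30 + w)/(5*w))
1250 + N(7, 1)*662 = 1250 + ((⅕)*1*(30 + 7)/7)*662 = 1250 + ((⅕)*1*(⅐)*37)*662 = 1250 + (37/35)*662 = 1250 + 24494/35 = 68244/35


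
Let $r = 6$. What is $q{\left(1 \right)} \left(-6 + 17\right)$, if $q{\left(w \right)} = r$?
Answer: $66$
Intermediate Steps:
$q{\left(w \right)} = 6$
$q{\left(1 \right)} \left(-6 + 17\right) = 6 \left(-6 + 17\right) = 6 \cdot 11 = 66$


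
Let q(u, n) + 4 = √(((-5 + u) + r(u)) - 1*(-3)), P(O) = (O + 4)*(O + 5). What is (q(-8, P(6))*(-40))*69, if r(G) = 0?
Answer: 11040 - 2760*I*√10 ≈ 11040.0 - 8727.9*I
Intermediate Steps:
P(O) = (4 + O)*(5 + O)
q(u, n) = -4 + √(-2 + u) (q(u, n) = -4 + √(((-5 + u) + 0) - 1*(-3)) = -4 + √((-5 + u) + 3) = -4 + √(-2 + u))
(q(-8, P(6))*(-40))*69 = ((-4 + √(-2 - 8))*(-40))*69 = ((-4 + √(-10))*(-40))*69 = ((-4 + I*√10)*(-40))*69 = (160 - 40*I*√10)*69 = 11040 - 2760*I*√10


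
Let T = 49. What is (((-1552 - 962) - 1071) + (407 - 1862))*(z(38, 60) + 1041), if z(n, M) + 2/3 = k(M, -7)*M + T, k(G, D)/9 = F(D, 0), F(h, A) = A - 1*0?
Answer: -5490240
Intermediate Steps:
F(h, A) = A (F(h, A) = A + 0 = A)
k(G, D) = 0 (k(G, D) = 9*0 = 0)
z(n, M) = 145/3 (z(n, M) = -2/3 + (0*M + 49) = -2/3 + (0 + 49) = -2/3 + 49 = 145/3)
(((-1552 - 962) - 1071) + (407 - 1862))*(z(38, 60) + 1041) = (((-1552 - 962) - 1071) + (407 - 1862))*(145/3 + 1041) = ((-2514 - 1071) - 1455)*(3268/3) = (-3585 - 1455)*(3268/3) = -5040*3268/3 = -5490240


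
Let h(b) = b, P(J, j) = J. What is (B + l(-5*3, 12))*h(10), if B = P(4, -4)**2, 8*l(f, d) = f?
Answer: 565/4 ≈ 141.25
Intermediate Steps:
l(f, d) = f/8
B = 16 (B = 4**2 = 16)
(B + l(-5*3, 12))*h(10) = (16 + (-5*3)/8)*10 = (16 + (1/8)*(-15))*10 = (16 - 15/8)*10 = (113/8)*10 = 565/4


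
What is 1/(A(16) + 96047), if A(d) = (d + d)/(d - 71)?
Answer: 55/5282553 ≈ 1.0412e-5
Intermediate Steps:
A(d) = 2*d/(-71 + d) (A(d) = (2*d)/(-71 + d) = 2*d/(-71 + d))
1/(A(16) + 96047) = 1/(2*16/(-71 + 16) + 96047) = 1/(2*16/(-55) + 96047) = 1/(2*16*(-1/55) + 96047) = 1/(-32/55 + 96047) = 1/(5282553/55) = 55/5282553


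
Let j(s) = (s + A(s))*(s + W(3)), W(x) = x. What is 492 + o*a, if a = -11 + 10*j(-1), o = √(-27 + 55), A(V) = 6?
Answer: 492 + 178*√7 ≈ 962.94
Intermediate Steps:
o = 2*√7 (o = √28 = 2*√7 ≈ 5.2915)
j(s) = (3 + s)*(6 + s) (j(s) = (s + 6)*(s + 3) = (6 + s)*(3 + s) = (3 + s)*(6 + s))
a = 89 (a = -11 + 10*(18 + (-1)² + 9*(-1)) = -11 + 10*(18 + 1 - 9) = -11 + 10*10 = -11 + 100 = 89)
492 + o*a = 492 + (2*√7)*89 = 492 + 178*√7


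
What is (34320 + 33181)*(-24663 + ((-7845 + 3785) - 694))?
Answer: -1985676917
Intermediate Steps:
(34320 + 33181)*(-24663 + ((-7845 + 3785) - 694)) = 67501*(-24663 + (-4060 - 694)) = 67501*(-24663 - 4754) = 67501*(-29417) = -1985676917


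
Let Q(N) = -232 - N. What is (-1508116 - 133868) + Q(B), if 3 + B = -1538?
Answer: -1640675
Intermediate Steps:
B = -1541 (B = -3 - 1538 = -1541)
(-1508116 - 133868) + Q(B) = (-1508116 - 133868) + (-232 - 1*(-1541)) = -1641984 + (-232 + 1541) = -1641984 + 1309 = -1640675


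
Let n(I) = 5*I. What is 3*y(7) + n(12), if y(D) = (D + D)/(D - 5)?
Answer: 81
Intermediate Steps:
y(D) = 2*D/(-5 + D) (y(D) = (2*D)/(-5 + D) = 2*D/(-5 + D))
3*y(7) + n(12) = 3*(2*7/(-5 + 7)) + 5*12 = 3*(2*7/2) + 60 = 3*(2*7*(1/2)) + 60 = 3*7 + 60 = 21 + 60 = 81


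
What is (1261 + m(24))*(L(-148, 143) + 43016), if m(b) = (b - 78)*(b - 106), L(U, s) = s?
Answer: 245531551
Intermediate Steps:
m(b) = (-106 + b)*(-78 + b) (m(b) = (-78 + b)*(-106 + b) = (-106 + b)*(-78 + b))
(1261 + m(24))*(L(-148, 143) + 43016) = (1261 + (8268 + 24² - 184*24))*(143 + 43016) = (1261 + (8268 + 576 - 4416))*43159 = (1261 + 4428)*43159 = 5689*43159 = 245531551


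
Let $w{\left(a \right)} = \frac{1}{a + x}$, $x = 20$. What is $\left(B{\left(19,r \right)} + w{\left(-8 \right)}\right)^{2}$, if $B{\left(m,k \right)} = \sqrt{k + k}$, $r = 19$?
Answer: $\frac{5473}{144} + \frac{\sqrt{38}}{6} \approx 39.034$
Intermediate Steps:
$B{\left(m,k \right)} = \sqrt{2} \sqrt{k}$ ($B{\left(m,k \right)} = \sqrt{2 k} = \sqrt{2} \sqrt{k}$)
$w{\left(a \right)} = \frac{1}{20 + a}$ ($w{\left(a \right)} = \frac{1}{a + 20} = \frac{1}{20 + a}$)
$\left(B{\left(19,r \right)} + w{\left(-8 \right)}\right)^{2} = \left(\sqrt{2} \sqrt{19} + \frac{1}{20 - 8}\right)^{2} = \left(\sqrt{38} + \frac{1}{12}\right)^{2} = \left(\frac{1}{12} + \sqrt{38}\right)^{2}$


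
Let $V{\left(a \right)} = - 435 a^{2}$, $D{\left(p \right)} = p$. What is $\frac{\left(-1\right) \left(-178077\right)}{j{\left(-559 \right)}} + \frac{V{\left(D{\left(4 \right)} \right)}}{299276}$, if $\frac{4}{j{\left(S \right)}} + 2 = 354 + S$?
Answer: $- \frac{2757973421001}{299276} \approx -9.2155 \cdot 10^{6}$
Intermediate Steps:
$j{\left(S \right)} = \frac{4}{352 + S}$ ($j{\left(S \right)} = \frac{4}{-2 + \left(354 + S\right)} = \frac{4}{352 + S}$)
$\frac{\left(-1\right) \left(-178077\right)}{j{\left(-559 \right)}} + \frac{V{\left(D{\left(4 \right)} \right)}}{299276} = \frac{\left(-1\right) \left(-178077\right)}{4 \frac{1}{352 - 559}} + \frac{\left(-435\right) 4^{2}}{299276} = \frac{178077}{4 \frac{1}{-207}} + \left(-435\right) 16 \cdot \frac{1}{299276} = \frac{178077}{4 \left(- \frac{1}{207}\right)} - \frac{1740}{74819} = \frac{178077}{- \frac{4}{207}} - \frac{1740}{74819} = 178077 \left(- \frac{207}{4}\right) - \frac{1740}{74819} = - \frac{36861939}{4} - \frac{1740}{74819} = - \frac{2757973421001}{299276}$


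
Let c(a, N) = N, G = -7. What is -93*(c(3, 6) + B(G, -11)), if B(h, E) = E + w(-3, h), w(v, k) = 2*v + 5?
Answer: 558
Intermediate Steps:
w(v, k) = 5 + 2*v
B(h, E) = -1 + E (B(h, E) = E + (5 + 2*(-3)) = E + (5 - 6) = E - 1 = -1 + E)
-93*(c(3, 6) + B(G, -11)) = -93*(6 + (-1 - 11)) = -93*(6 - 12) = -93*(-6) = 558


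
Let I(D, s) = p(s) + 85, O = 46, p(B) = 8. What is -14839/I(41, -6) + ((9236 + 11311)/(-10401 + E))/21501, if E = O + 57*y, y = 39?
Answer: -288282629291/1806743364 ≈ -159.56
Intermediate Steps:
E = 2269 (E = 46 + 57*39 = 46 + 2223 = 2269)
I(D, s) = 93 (I(D, s) = 8 + 85 = 93)
-14839/I(41, -6) + ((9236 + 11311)/(-10401 + E))/21501 = -14839/93 + ((9236 + 11311)/(-10401 + 2269))/21501 = -14839*1/93 + (20547/(-8132))*(1/21501) = -14839/93 + (20547*(-1/8132))*(1/21501) = -14839/93 - 20547/8132*1/21501 = -14839/93 - 2283/19427348 = -288282629291/1806743364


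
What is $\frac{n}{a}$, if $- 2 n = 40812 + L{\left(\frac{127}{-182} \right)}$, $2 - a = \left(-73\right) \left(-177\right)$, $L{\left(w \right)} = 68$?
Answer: $\frac{20440}{12919} \approx 1.5822$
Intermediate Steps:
$a = -12919$ ($a = 2 - \left(-73\right) \left(-177\right) = 2 - 12921 = -12919$)
$n = -20440$ ($n = - \frac{40812 + 68}{2} = \left(- \frac{1}{2}\right) 40880 = -20440$)
$\frac{n}{a} = - \frac{20440}{-12919} = \left(-20440\right) \left(- \frac{1}{12919}\right) = \frac{20440}{12919}$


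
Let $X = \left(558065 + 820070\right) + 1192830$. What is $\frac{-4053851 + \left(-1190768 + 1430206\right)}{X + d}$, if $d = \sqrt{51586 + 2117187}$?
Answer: $- \frac{3268907439515}{2203286287484} + \frac{1271471 \sqrt{2168773}}{2203286287484} \approx -1.4828$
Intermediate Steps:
$X = 2570965$ ($X = 1378135 + 1192830 = 2570965$)
$d = \sqrt{2168773} \approx 1472.7$
$\frac{-4053851 + \left(-1190768 + 1430206\right)}{X + d} = \frac{-4053851 + \left(-1190768 + 1430206\right)}{2570965 + \sqrt{2168773}} = \frac{-4053851 + 239438}{2570965 + \sqrt{2168773}} = - \frac{3814413}{2570965 + \sqrt{2168773}}$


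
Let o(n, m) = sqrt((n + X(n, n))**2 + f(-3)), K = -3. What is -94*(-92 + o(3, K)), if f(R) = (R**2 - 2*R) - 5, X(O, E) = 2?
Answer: 8648 - 94*sqrt(35) ≈ 8091.9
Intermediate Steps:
f(R) = -5 + R**2 - 2*R
o(n, m) = sqrt(10 + (2 + n)**2) (o(n, m) = sqrt((n + 2)**2 + (-5 + (-3)**2 - 2*(-3))) = sqrt((2 + n)**2 + (-5 + 9 + 6)) = sqrt((2 + n)**2 + 10) = sqrt(10 + (2 + n)**2))
-94*(-92 + o(3, K)) = -94*(-92 + sqrt(10 + (2 + 3)**2)) = -94*(-92 + sqrt(10 + 5**2)) = -94*(-92 + sqrt(10 + 25)) = -94*(-92 + sqrt(35)) = 8648 - 94*sqrt(35)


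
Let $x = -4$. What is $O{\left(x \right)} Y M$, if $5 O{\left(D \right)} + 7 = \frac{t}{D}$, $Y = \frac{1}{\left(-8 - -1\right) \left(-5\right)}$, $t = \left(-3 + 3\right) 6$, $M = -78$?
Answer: $\frac{78}{25} \approx 3.12$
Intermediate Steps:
$t = 0$ ($t = 0 \cdot 6 = 0$)
$Y = \frac{1}{35}$ ($Y = \frac{1}{\left(-8 + 1\right) \left(-5\right)} = \frac{1}{\left(-7\right) \left(-5\right)} = \frac{1}{35} \approx 0.028571$)
$O{\left(D \right)} = - \frac{7}{5}$ ($O{\left(D \right)} = - \frac{7}{5} + \frac{0 \frac{1}{D}}{5} = - \frac{7}{5} + \frac{1}{5} \cdot 0 = - \frac{7}{5} + 0 = - \frac{7}{5}$)
$O{\left(x \right)} Y M = \left(- \frac{7}{5}\right) \frac{1}{35} \left(-78\right) = \left(- \frac{1}{25}\right) \left(-78\right) = \frac{78}{25}$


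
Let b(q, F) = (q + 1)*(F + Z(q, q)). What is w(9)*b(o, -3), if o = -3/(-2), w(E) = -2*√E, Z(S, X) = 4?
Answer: -15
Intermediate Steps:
o = 3/2 (o = -3*(-½) = 3/2 ≈ 1.5000)
b(q, F) = (1 + q)*(4 + F) (b(q, F) = (q + 1)*(F + 4) = (1 + q)*(4 + F))
w(9)*b(o, -3) = (-2*√9)*(4 - 3 + 4*(3/2) - 3*3/2) = (-2*3)*(4 - 3 + 6 - 9/2) = -6*5/2 = -15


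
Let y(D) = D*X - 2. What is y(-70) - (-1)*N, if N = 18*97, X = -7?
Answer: 2234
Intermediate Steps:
y(D) = -2 - 7*D (y(D) = D*(-7) - 2 = -7*D - 2 = -2 - 7*D)
N = 1746
y(-70) - (-1)*N = (-2 - 7*(-70)) - (-1)*1746 = (-2 + 490) - 1*(-1746) = 488 + 1746 = 2234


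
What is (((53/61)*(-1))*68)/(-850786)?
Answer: 1802/25948973 ≈ 6.9444e-5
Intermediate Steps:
(((53/61)*(-1))*68)/(-850786) = (((53*(1/61))*(-1))*68)*(-1/850786) = (((53/61)*(-1))*68)*(-1/850786) = -53/61*68*(-1/850786) = -3604/61*(-1/850786) = 1802/25948973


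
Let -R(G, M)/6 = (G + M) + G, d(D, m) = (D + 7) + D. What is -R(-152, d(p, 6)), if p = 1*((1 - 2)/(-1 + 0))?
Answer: -1770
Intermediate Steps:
p = 1 (p = 1*(-1/(-1)) = 1*(-1*(-1)) = 1*1 = 1)
d(D, m) = 7 + 2*D (d(D, m) = (7 + D) + D = 7 + 2*D)
R(G, M) = -12*G - 6*M (R(G, M) = -6*((G + M) + G) = -6*(M + 2*G) = -12*G - 6*M)
-R(-152, d(p, 6)) = -(-12*(-152) - 6*(7 + 2*1)) = -(1824 - 6*(7 + 2)) = -(1824 - 6*9) = -(1824 - 54) = -1*1770 = -1770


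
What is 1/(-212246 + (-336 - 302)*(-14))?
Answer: -1/203314 ≈ -4.9185e-6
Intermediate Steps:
1/(-212246 + (-336 - 302)*(-14)) = 1/(-212246 - 638*(-14)) = 1/(-212246 + 8932) = 1/(-203314) = -1/203314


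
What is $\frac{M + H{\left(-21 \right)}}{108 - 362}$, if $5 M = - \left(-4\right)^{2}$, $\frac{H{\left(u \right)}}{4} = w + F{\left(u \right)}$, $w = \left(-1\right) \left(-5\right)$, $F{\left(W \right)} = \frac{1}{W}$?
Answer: $- \frac{872}{13335} \approx -0.065392$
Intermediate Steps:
$w = 5$
$H{\left(u \right)} = 20 + \frac{4}{u}$ ($H{\left(u \right)} = 4 \left(5 + \frac{1}{u}\right) = 20 + \frac{4}{u}$)
$M = - \frac{16}{5}$ ($M = \frac{\left(-1\right) \left(-4\right)^{2}}{5} = \frac{\left(-1\right) 16}{5} = \frac{1}{5} \left(-16\right) = - \frac{16}{5} \approx -3.2$)
$\frac{M + H{\left(-21 \right)}}{108 - 362} = \frac{- \frac{16}{5} + \left(20 + \frac{4}{-21}\right)}{108 - 362} = \frac{- \frac{16}{5} + \left(20 + 4 \left(- \frac{1}{21}\right)\right)}{-254} = \left(- \frac{16}{5} + \left(20 - \frac{4}{21}\right)\right) \left(- \frac{1}{254}\right) = \left(- \frac{16}{5} + \frac{416}{21}\right) \left(- \frac{1}{254}\right) = \frac{1744}{105} \left(- \frac{1}{254}\right) = - \frac{872}{13335}$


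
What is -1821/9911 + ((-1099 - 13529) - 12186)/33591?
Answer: -108974255/110973467 ≈ -0.98199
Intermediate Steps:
-1821/9911 + ((-1099 - 13529) - 12186)/33591 = -1821*1/9911 + (-14628 - 12186)*(1/33591) = -1821/9911 - 26814*1/33591 = -1821/9911 - 8938/11197 = -108974255/110973467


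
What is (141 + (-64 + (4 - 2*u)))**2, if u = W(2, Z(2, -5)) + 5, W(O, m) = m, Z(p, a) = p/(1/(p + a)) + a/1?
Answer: 8649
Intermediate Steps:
Z(p, a) = a + p*(a + p) (Z(p, a) = p/(1/(a + p)) + a*1 = p*(a + p) + a = a + p*(a + p))
u = -6 (u = (-5 + 2**2 - 5*2) + 5 = (-5 + 4 - 10) + 5 = -11 + 5 = -6)
(141 + (-64 + (4 - 2*u)))**2 = (141 + (-64 + (4 - 2*(-6))))**2 = (141 + (-64 + (4 + 12)))**2 = (141 + (-64 + 16))**2 = (141 - 48)**2 = 93**2 = 8649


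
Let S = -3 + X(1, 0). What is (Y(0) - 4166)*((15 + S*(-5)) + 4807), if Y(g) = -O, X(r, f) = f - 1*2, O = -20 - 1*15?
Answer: -20022957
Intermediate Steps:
O = -35 (O = -20 - 15 = -35)
X(r, f) = -2 + f (X(r, f) = f - 2 = -2 + f)
S = -5 (S = -3 + (-2 + 0) = -3 - 2 = -5)
Y(g) = 35 (Y(g) = -1*(-35) = 35)
(Y(0) - 4166)*((15 + S*(-5)) + 4807) = (35 - 4166)*((15 - 5*(-5)) + 4807) = -4131*((15 + 25) + 4807) = -4131*(40 + 4807) = -4131*4847 = -20022957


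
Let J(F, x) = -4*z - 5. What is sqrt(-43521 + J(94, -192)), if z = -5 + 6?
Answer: I*sqrt(43530) ≈ 208.64*I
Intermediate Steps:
z = 1
J(F, x) = -9 (J(F, x) = -4*1 - 5 = -4 - 5 = -9)
sqrt(-43521 + J(94, -192)) = sqrt(-43521 - 9) = sqrt(-43530) = I*sqrt(43530)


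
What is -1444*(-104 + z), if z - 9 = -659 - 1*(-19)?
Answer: 1061340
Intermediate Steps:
z = -631 (z = 9 + (-659 - 1*(-19)) = 9 + (-659 + 19) = 9 - 640 = -631)
-1444*(-104 + z) = -1444*(-104 - 631) = -1444*(-735) = 1061340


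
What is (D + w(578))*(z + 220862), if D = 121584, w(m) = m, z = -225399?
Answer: -554248994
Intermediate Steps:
(D + w(578))*(z + 220862) = (121584 + 578)*(-225399 + 220862) = 122162*(-4537) = -554248994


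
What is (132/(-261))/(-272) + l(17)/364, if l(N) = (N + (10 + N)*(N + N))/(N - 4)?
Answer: 697939/3499314 ≈ 0.19945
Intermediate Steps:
l(N) = (N + 2*N*(10 + N))/(-4 + N) (l(N) = (N + (10 + N)*(2*N))/(-4 + N) = (N + 2*N*(10 + N))/(-4 + N))
(132/(-261))/(-272) + l(17)/364 = (132/(-261))/(-272) + (17*(21 + 2*17)/(-4 + 17))/364 = (132*(-1/261))*(-1/272) + (17*(21 + 34)/13)*(1/364) = -44/87*(-1/272) + (17*(1/13)*55)*(1/364) = 11/5916 + (935/13)*(1/364) = 11/5916 + 935/4732 = 697939/3499314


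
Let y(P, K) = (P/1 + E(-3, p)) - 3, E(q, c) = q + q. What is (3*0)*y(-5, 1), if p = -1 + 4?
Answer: 0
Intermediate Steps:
p = 3
E(q, c) = 2*q
y(P, K) = -9 + P (y(P, K) = (P/1 + 2*(-3)) - 3 = (P*1 - 6) - 3 = (P - 6) - 3 = (-6 + P) - 3 = -9 + P)
(3*0)*y(-5, 1) = (3*0)*(-9 - 5) = 0*(-14) = 0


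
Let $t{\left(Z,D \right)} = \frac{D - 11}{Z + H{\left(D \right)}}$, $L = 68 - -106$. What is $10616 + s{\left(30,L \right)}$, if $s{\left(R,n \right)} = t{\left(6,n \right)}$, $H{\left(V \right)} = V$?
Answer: $\frac{1911043}{180} \approx 10617.0$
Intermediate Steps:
$L = 174$ ($L = 68 + 106 = 174$)
$t{\left(Z,D \right)} = \frac{-11 + D}{D + Z}$ ($t{\left(Z,D \right)} = \frac{D - 11}{Z + D} = \frac{-11 + D}{D + Z}$)
$s{\left(R,n \right)} = \frac{-11 + n}{6 + n}$ ($s{\left(R,n \right)} = \frac{-11 + n}{n + 6} = \frac{-11 + n}{6 + n}$)
$10616 + s{\left(30,L \right)} = 10616 + \frac{-11 + 174}{6 + 174} = 10616 + \frac{1}{180} \cdot 163 = 10616 + \frac{163}{180} = \frac{1911043}{180}$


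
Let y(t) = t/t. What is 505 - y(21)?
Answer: 504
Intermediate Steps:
y(t) = 1
505 - y(21) = 505 - 1*1 = 505 - 1 = 504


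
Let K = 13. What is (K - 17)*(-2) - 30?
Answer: -22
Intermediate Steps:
(K - 17)*(-2) - 30 = (13 - 17)*(-2) - 30 = -4*(-2) - 30 = 8 - 30 = -22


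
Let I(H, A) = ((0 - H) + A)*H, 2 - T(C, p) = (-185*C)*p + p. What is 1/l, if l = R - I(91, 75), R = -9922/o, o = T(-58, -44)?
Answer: 236083/343731887 ≈ 0.00068682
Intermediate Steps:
T(C, p) = 2 - p + 185*C*p (T(C, p) = 2 - ((-185*C)*p + p) = 2 - (-185*C*p + p) = 2 - (p - 185*C*p) = 2 + (-p + 185*C*p) = 2 - p + 185*C*p)
o = 472166 (o = 2 - 1*(-44) + 185*(-58)*(-44) = 2 + 44 + 472120 = 472166)
R = -4961/236083 (R = -9922/472166 = -9922*1/472166 = -4961/236083 ≈ -0.021014)
I(H, A) = H*(A - H) (I(H, A) = (-H + A)*H = (A - H)*H = H*(A - H))
l = 343731887/236083 (l = -4961/236083 - 91*(75 - 1*91) = -4961/236083 - 91*(75 - 91) = -4961/236083 - 91*(-16) = -4961/236083 - 1*(-1456) = -4961/236083 + 1456 = 343731887/236083 ≈ 1456.0)
1/l = 1/(343731887/236083) = 236083/343731887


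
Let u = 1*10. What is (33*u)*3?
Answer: 990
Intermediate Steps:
u = 10
(33*u)*3 = (33*10)*3 = 330*3 = 990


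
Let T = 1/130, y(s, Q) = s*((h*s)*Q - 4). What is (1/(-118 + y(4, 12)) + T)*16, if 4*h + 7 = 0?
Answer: 272/3055 ≈ 0.089034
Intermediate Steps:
h = -7/4 (h = -7/4 + (1/4)*0 = -7/4 + 0 = -7/4 ≈ -1.7500)
y(s, Q) = s*(-4 - 7*Q*s/4) (y(s, Q) = s*((-7*s/4)*Q - 4) = s*(-7*Q*s/4 - 4) = s*(-4 - 7*Q*s/4))
T = 1/130 ≈ 0.0076923
(1/(-118 + y(4, 12)) + T)*16 = (1/(-118 + (1/4)*4*(-16 - 7*12*4)) + 1/130)*16 = (1/(-118 + (1/4)*4*(-16 - 336)) + 1/130)*16 = (1/(-118 + (1/4)*4*(-352)) + 1/130)*16 = (1/(-118 - 352) + 1/130)*16 = (1/(-470) + 1/130)*16 = (-1/470 + 1/130)*16 = (17/3055)*16 = 272/3055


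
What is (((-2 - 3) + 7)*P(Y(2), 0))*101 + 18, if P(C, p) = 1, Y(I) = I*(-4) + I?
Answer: 220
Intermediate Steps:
Y(I) = -3*I (Y(I) = -4*I + I = -3*I)
(((-2 - 3) + 7)*P(Y(2), 0))*101 + 18 = (((-2 - 3) + 7)*1)*101 + 18 = ((-5 + 7)*1)*101 + 18 = (2*1)*101 + 18 = 2*101 + 18 = 202 + 18 = 220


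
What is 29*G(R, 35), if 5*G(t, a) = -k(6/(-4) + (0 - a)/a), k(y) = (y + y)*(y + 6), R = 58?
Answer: 203/2 ≈ 101.50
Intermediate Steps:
k(y) = 2*y*(6 + y) (k(y) = (2*y)*(6 + y) = 2*y*(6 + y))
G(t, a) = 7/2 (G(t, a) = (-2*(6/(-4) + (0 - a)/a)*(6 + (6/(-4) + (0 - a)/a)))/5 = (-2*(6*(-1/4) + (-a)/a)*(6 + (6*(-1/4) + (-a)/a)))/5 = (-2*(-3/2 - 1)*(6 + (-3/2 - 1)))/5 = (-2*(-5)*(6 - 5/2)/2)/5 = (-2*(-5)*7/(2*2))/5 = (-1*(-35/2))/5 = (1/5)*(35/2) = 7/2)
29*G(R, 35) = 29*(7/2) = 203/2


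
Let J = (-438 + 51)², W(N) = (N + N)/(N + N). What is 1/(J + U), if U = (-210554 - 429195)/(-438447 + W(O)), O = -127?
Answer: 438446/65666258723 ≈ 6.6769e-6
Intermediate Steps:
W(N) = 1 (W(N) = (2*N)/((2*N)) = (2*N)*(1/(2*N)) = 1)
U = 639749/438446 (U = (-210554 - 429195)/(-438447 + 1) = -639749/(-438446) = -639749*(-1/438446) = 639749/438446 ≈ 1.4591)
J = 149769 (J = (-387)² = 149769)
1/(J + U) = 1/(149769 + 639749/438446) = 1/(65666258723/438446) = 438446/65666258723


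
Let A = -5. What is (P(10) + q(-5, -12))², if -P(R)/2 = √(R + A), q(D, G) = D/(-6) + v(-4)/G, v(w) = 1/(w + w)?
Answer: 21209/1024 - 27*√5/8 ≈ 13.165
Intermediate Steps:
v(w) = 1/(2*w)
q(D, G) = -D/6 - 1/(8*G) (q(D, G) = D/(-6) + ((½)/(-4))/G = D*(-⅙) + ((½)*(-¼))/G = -D/6 - 1/(8*G))
P(R) = -2*√(-5 + R) (P(R) = -2*√(R - 5) = -2*√(-5 + R))
(P(10) + q(-5, -12))² = (-2*√(-5 + 10) + (-⅙*(-5) - ⅛/(-12)))² = (-2*√5 + (⅚ - ⅛*(-1/12)))² = (-2*√5 + (⅚ + 1/96))² = (-2*√5 + 27/32)² = (27/32 - 2*√5)²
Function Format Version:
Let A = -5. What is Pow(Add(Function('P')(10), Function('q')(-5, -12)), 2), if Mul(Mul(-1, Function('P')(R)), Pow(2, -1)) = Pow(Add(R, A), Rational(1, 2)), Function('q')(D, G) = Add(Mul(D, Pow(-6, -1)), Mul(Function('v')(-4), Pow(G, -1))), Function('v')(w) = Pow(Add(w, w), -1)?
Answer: Add(Rational(21209, 1024), Mul(Rational(-27, 8), Pow(5, Rational(1, 2)))) ≈ 13.165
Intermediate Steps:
Function('v')(w) = Mul(Rational(1, 2), Pow(w, -1)) (Function('v')(w) = Pow(Mul(2, w), -1) = Mul(Rational(1, 2), Pow(w, -1)))
Function('q')(D, G) = Add(Mul(Rational(-1, 6), D), Mul(Rational(-1, 8), Pow(G, -1))) (Function('q')(D, G) = Add(Mul(D, Pow(-6, -1)), Mul(Mul(Rational(1, 2), Pow(-4, -1)), Pow(G, -1))) = Add(Mul(D, Rational(-1, 6)), Mul(Mul(Rational(1, 2), Rational(-1, 4)), Pow(G, -1))) = Add(Mul(Rational(-1, 6), D), Mul(Rational(-1, 8), Pow(G, -1))))
Function('P')(R) = Mul(-2, Pow(Add(-5, R), Rational(1, 2))) (Function('P')(R) = Mul(-2, Pow(Add(R, -5), Rational(1, 2))) = Mul(-2, Pow(Add(-5, R), Rational(1, 2))))
Pow(Add(Function('P')(10), Function('q')(-5, -12)), 2) = Pow(Add(Mul(-2, Pow(Add(-5, 10), Rational(1, 2))), Add(Mul(Rational(-1, 6), -5), Mul(Rational(-1, 8), Pow(-12, -1)))), 2) = Pow(Add(Mul(-2, Pow(5, Rational(1, 2))), Add(Rational(5, 6), Mul(Rational(-1, 8), Rational(-1, 12)))), 2) = Pow(Add(Mul(-2, Pow(5, Rational(1, 2))), Add(Rational(5, 6), Rational(1, 96))), 2) = Pow(Add(Mul(-2, Pow(5, Rational(1, 2))), Rational(27, 32)), 2) = Pow(Add(Rational(27, 32), Mul(-2, Pow(5, Rational(1, 2)))), 2)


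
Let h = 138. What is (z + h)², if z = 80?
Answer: 47524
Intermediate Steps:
(z + h)² = (80 + 138)² = 218² = 47524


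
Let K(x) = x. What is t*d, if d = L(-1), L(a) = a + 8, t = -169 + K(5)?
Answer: -1148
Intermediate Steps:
t = -164 (t = -169 + 5 = -164)
L(a) = 8 + a
d = 7 (d = 8 - 1 = 7)
t*d = -164*7 = -1148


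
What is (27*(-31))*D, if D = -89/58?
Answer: 74493/58 ≈ 1284.4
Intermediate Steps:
D = -89/58 (D = -89*1/58 = -89/58 ≈ -1.5345)
(27*(-31))*D = (27*(-31))*(-89/58) = -837*(-89/58) = 74493/58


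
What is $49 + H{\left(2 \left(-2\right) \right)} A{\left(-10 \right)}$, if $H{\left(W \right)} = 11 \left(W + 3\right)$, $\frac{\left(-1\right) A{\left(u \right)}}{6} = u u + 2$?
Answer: $6781$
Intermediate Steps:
$A{\left(u \right)} = -12 - 6 u^{2}$ ($A{\left(u \right)} = - 6 \left(u u + 2\right) = - 6 \left(u^{2} + 2\right) = - 6 \left(2 + u^{2}\right) = -12 - 6 u^{2}$)
$H{\left(W \right)} = 33 + 11 W$ ($H{\left(W \right)} = 11 \left(3 + W\right) = 33 + 11 W$)
$49 + H{\left(2 \left(-2\right) \right)} A{\left(-10 \right)} = 49 + \left(33 + 11 \cdot 2 \left(-2\right)\right) \left(-12 - 6 \left(-10\right)^{2}\right) = 49 + \left(33 + 11 \left(-4\right)\right) \left(-12 - 600\right) = 49 + \left(33 - 44\right) \left(-12 - 600\right) = 49 - -6732 = 49 + 6732 = 6781$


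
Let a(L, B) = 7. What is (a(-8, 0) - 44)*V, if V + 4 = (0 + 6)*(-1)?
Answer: 370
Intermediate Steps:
V = -10 (V = -4 + (0 + 6)*(-1) = -4 + 6*(-1) = -4 - 6 = -10)
(a(-8, 0) - 44)*V = (7 - 44)*(-10) = -37*(-10) = 370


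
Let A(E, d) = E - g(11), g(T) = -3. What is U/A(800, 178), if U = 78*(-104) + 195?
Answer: -7917/803 ≈ -9.8593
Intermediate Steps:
U = -7917 (U = -8112 + 195 = -7917)
A(E, d) = 3 + E (A(E, d) = E - 1*(-3) = E + 3 = 3 + E)
U/A(800, 178) = -7917/(3 + 800) = -7917/803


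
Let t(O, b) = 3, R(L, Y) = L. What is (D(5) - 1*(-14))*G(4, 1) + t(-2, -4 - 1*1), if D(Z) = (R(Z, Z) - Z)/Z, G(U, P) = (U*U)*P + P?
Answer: 241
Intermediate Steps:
G(U, P) = P + P*U² (G(U, P) = U²*P + P = P*U² + P = P + P*U²)
D(Z) = 0 (D(Z) = (Z - Z)/Z = 0/Z = 0)
(D(5) - 1*(-14))*G(4, 1) + t(-2, -4 - 1*1) = (0 - 1*(-14))*(1*(1 + 4²)) + 3 = (0 + 14)*(1*(1 + 16)) + 3 = 14*(1*17) + 3 = 14*17 + 3 = 238 + 3 = 241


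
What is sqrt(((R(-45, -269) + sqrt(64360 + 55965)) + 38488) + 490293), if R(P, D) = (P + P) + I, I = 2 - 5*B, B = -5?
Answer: sqrt(528718 + 5*sqrt(4813)) ≈ 727.37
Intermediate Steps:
I = 27 (I = 2 - 5*(-5) = 2 + 25 = 27)
R(P, D) = 27 + 2*P (R(P, D) = (P + P) + 27 = 2*P + 27 = 27 + 2*P)
sqrt(((R(-45, -269) + sqrt(64360 + 55965)) + 38488) + 490293) = sqrt((((27 + 2*(-45)) + sqrt(64360 + 55965)) + 38488) + 490293) = sqrt((((27 - 90) + sqrt(120325)) + 38488) + 490293) = sqrt(((-63 + 5*sqrt(4813)) + 38488) + 490293) = sqrt((38425 + 5*sqrt(4813)) + 490293) = sqrt(528718 + 5*sqrt(4813))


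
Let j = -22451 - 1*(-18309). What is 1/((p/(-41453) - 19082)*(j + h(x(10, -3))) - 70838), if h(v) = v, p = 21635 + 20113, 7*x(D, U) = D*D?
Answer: 41453/3262283245134 ≈ 1.2707e-8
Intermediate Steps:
x(D, U) = D**2/7 (x(D, U) = (D*D)/7 = D**2/7)
p = 41748
j = -4142 (j = -22451 + 18309 = -4142)
1/((p/(-41453) - 19082)*(j + h(x(10, -3))) - 70838) = 1/((41748/(-41453) - 19082)*(-4142 + (1/7)*10**2) - 70838) = 1/((41748*(-1/41453) - 19082)*(-4142 + (1/7)*100) - 70838) = 1/((-41748/41453 - 19082)*(-4142 + 100/7) - 70838) = 1/(-791047894/41453*(-28894/7) - 70838) = 1/(3265219692748/41453 - 70838) = 1/(3262283245134/41453) = 41453/3262283245134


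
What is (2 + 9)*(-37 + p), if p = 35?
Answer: -22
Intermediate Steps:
(2 + 9)*(-37 + p) = (2 + 9)*(-37 + 35) = 11*(-2) = -22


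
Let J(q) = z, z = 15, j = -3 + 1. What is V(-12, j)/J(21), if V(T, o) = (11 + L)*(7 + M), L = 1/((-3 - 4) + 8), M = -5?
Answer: 8/5 ≈ 1.6000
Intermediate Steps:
j = -2
J(q) = 15
L = 1 (L = 1/(-7 + 8) = 1/1 = 1)
V(T, o) = 24 (V(T, o) = (11 + 1)*(7 - 5) = 12*2 = 24)
V(-12, j)/J(21) = 24/15 = 24*(1/15) = 8/5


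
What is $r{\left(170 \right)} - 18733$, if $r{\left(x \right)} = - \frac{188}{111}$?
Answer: $- \frac{2079551}{111} \approx -18735.0$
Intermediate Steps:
$r{\left(x \right)} = - \frac{188}{111}$ ($r{\left(x \right)} = \left(-188\right) \frac{1}{111} = - \frac{188}{111}$)
$r{\left(170 \right)} - 18733 = - \frac{188}{111} - 18733 = - \frac{2079551}{111}$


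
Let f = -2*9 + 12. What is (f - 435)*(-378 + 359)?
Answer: 8379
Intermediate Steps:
f = -6 (f = -18 + 12 = -6)
(f - 435)*(-378 + 359) = (-6 - 435)*(-378 + 359) = -441*(-19) = 8379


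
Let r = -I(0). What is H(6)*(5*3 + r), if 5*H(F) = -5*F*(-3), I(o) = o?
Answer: 270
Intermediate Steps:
H(F) = 3*F (H(F) = (-5*F*(-3))/5 = (15*F)/5 = 3*F)
r = 0 (r = -1*0 = 0)
H(6)*(5*3 + r) = (3*6)*(5*3 + 0) = 18*(15 + 0) = 18*15 = 270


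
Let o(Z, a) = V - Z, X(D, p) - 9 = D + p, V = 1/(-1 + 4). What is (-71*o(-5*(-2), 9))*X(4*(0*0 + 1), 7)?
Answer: 41180/3 ≈ 13727.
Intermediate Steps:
V = ⅓ (V = 1/3 = ⅓ ≈ 0.33333)
X(D, p) = 9 + D + p (X(D, p) = 9 + (D + p) = 9 + D + p)
o(Z, a) = ⅓ - Z
(-71*o(-5*(-2), 9))*X(4*(0*0 + 1), 7) = (-71*(⅓ - (-5)*(-2)))*(9 + 4*(0*0 + 1) + 7) = (-71*(⅓ - 1*10))*(9 + 4*(0 + 1) + 7) = (-71*(⅓ - 10))*(9 + 4*1 + 7) = (-71*(-29/3))*(9 + 4 + 7) = (2059/3)*20 = 41180/3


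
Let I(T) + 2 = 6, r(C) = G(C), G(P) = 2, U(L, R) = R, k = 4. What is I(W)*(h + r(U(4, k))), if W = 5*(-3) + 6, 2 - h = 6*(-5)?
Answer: 136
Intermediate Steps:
r(C) = 2
h = 32 (h = 2 - 6*(-5) = 2 - 1*(-30) = 2 + 30 = 32)
W = -9 (W = -15 + 6 = -9)
I(T) = 4 (I(T) = -2 + 6 = 4)
I(W)*(h + r(U(4, k))) = 4*(32 + 2) = 4*34 = 136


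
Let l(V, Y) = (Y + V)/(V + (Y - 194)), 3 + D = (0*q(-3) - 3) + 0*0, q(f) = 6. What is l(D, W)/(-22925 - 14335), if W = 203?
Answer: -197/111780 ≈ -0.0017624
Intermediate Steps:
D = -6 (D = -3 + ((0*6 - 3) + 0*0) = -3 + ((0 - 3) + 0) = -3 + (-3 + 0) = -3 - 3 = -6)
l(V, Y) = (V + Y)/(-194 + V + Y) (l(V, Y) = (V + Y)/(V + (-194 + Y)) = (V + Y)/(-194 + V + Y))
l(D, W)/(-22925 - 14335) = ((-6 + 203)/(-194 - 6 + 203))/(-22925 - 14335) = (197/3)/(-37260) = ((1/3)*197)*(-1/37260) = (197/3)*(-1/37260) = -197/111780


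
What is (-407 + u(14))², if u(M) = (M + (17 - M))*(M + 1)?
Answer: 23104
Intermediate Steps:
u(M) = 17 + 17*M (u(M) = 17*(1 + M) = 17 + 17*M)
(-407 + u(14))² = (-407 + (17 + 17*14))² = (-407 + (17 + 238))² = (-407 + 255)² = (-152)² = 23104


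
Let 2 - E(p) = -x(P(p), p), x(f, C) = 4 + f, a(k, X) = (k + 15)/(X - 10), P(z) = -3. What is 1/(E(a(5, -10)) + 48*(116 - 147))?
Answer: -1/1485 ≈ -0.00067340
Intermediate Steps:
a(k, X) = (15 + k)/(-10 + X)
E(p) = 3 (E(p) = 2 - (-1)*(4 - 3) = 2 - (-1) = 2 - 1*(-1) = 2 + 1 = 3)
1/(E(a(5, -10)) + 48*(116 - 147)) = 1/(3 + 48*(116 - 147)) = 1/(3 + 48*(-31)) = 1/(3 - 1488) = 1/(-1485) = -1/1485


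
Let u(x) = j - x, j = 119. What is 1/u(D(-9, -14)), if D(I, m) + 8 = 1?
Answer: 1/126 ≈ 0.0079365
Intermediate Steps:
D(I, m) = -7 (D(I, m) = -8 + 1 = -7)
u(x) = 119 - x
1/u(D(-9, -14)) = 1/(119 - 1*(-7)) = 1/(119 + 7) = 1/126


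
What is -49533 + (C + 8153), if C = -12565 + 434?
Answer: -53511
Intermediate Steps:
C = -12131
-49533 + (C + 8153) = -49533 + (-12131 + 8153) = -49533 - 3978 = -53511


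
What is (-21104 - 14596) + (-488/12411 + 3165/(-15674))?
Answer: -6944768429527/194530014 ≈ -35700.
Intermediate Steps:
(-21104 - 14596) + (-488/12411 + 3165/(-15674)) = -35700 + (-488*1/12411 + 3165*(-1/15674)) = -35700 + (-488/12411 - 3165/15674) = -35700 - 46929727/194530014 = -6944768429527/194530014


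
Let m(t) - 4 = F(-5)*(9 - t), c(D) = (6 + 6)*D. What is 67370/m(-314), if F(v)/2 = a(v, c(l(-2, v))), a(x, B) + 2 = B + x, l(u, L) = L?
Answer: -33685/21639 ≈ -1.5567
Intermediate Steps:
c(D) = 12*D
a(x, B) = -2 + B + x (a(x, B) = -2 + (B + x) = -2 + B + x)
F(v) = -4 + 26*v (F(v) = 2*(-2 + 12*v + v) = 2*(-2 + 13*v) = -4 + 26*v)
m(t) = -1202 + 134*t (m(t) = 4 + (-4 + 26*(-5))*(9 - t) = 4 + (-4 - 130)*(9 - t) = 4 - 134*(9 - t) = 4 + (-1206 + 134*t) = -1202 + 134*t)
67370/m(-314) = 67370/(-1202 + 134*(-314)) = 67370/(-1202 - 42076) = 67370/(-43278) = 67370*(-1/43278) = -33685/21639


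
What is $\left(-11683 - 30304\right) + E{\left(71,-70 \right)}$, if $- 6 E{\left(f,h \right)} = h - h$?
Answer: $-41987$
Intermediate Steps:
$E{\left(f,h \right)} = 0$ ($E{\left(f,h \right)} = - \frac{h - h}{6} = \left(- \frac{1}{6}\right) 0 = 0$)
$\left(-11683 - 30304\right) + E{\left(71,-70 \right)} = \left(-11683 - 30304\right) + 0 = -41987 + 0 = -41987$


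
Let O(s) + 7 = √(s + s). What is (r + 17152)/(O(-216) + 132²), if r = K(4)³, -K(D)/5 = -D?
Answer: 438072384/303352321 - 301824*I*√3/303352321 ≈ 1.4441 - 0.0017233*I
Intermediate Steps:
K(D) = 5*D (K(D) = -(-5)*D = 5*D)
r = 8000 (r = (5*4)³ = 20³ = 8000)
O(s) = -7 + √2*√s (O(s) = -7 + √(s + s) = -7 + √(2*s) = -7 + √2*√s)
(r + 17152)/(O(-216) + 132²) = (8000 + 17152)/((-7 + √2*√(-216)) + 132²) = 25152/((-7 + √2*(6*I*√6)) + 17424) = 25152/((-7 + 12*I*√3) + 17424) = 25152/(17417 + 12*I*√3)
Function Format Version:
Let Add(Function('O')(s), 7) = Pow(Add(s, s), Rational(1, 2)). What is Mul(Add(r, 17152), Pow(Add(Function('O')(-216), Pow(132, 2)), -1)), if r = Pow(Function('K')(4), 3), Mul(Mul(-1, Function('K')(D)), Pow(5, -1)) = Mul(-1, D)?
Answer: Add(Rational(438072384, 303352321), Mul(Rational(-301824, 303352321), I, Pow(3, Rational(1, 2)))) ≈ Add(1.4441, Mul(-0.0017233, I))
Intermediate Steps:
Function('K')(D) = Mul(5, D) (Function('K')(D) = Mul(-5, Mul(-1, D)) = Mul(5, D))
r = 8000 (r = Pow(Mul(5, 4), 3) = Pow(20, 3) = 8000)
Function('O')(s) = Add(-7, Mul(Pow(2, Rational(1, 2)), Pow(s, Rational(1, 2)))) (Function('O')(s) = Add(-7, Pow(Add(s, s), Rational(1, 2))) = Add(-7, Pow(Mul(2, s), Rational(1, 2))) = Add(-7, Mul(Pow(2, Rational(1, 2)), Pow(s, Rational(1, 2)))))
Mul(Add(r, 17152), Pow(Add(Function('O')(-216), Pow(132, 2)), -1)) = Mul(Add(8000, 17152), Pow(Add(Add(-7, Mul(Pow(2, Rational(1, 2)), Pow(-216, Rational(1, 2)))), Pow(132, 2)), -1)) = Mul(25152, Pow(Add(Add(-7, Mul(Pow(2, Rational(1, 2)), Mul(6, I, Pow(6, Rational(1, 2))))), 17424), -1)) = Mul(25152, Pow(Add(Add(-7, Mul(12, I, Pow(3, Rational(1, 2)))), 17424), -1)) = Mul(25152, Pow(Add(17417, Mul(12, I, Pow(3, Rational(1, 2)))), -1))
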